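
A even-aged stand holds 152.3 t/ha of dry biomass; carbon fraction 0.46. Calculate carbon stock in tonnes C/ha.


Formula: Carbon Stock = Biomass * Carbon Fraction
C = 152.3 t/ha * 0.46
C = 70.1 t C/ha

70.1


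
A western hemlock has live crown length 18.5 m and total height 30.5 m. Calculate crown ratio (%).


Formula: Crown Ratio = (Crown Length / Total Height) * 100
CR = (18.5 m / 30.5 m) * 100
CR = 0.6066 * 100 = 60.7%

60.7


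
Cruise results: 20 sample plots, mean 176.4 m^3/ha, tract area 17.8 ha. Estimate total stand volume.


Formula: Total Volume = Mean Volume per ha * Total Area
Total Volume = 176.4 m^3/ha * 17.8 ha
Total Volume = 3140 m^3

3140


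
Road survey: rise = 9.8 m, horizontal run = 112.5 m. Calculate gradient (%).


Formula: Gradient = rise / run * 100
Gradient = 9.8 / 112.5 * 100 = 8.7%

8.7


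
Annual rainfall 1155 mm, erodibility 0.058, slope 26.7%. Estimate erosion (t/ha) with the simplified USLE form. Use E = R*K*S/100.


Formula: E = R * K * S / 100  (simplified USLE)
R * K = 1155 * 0.058 = 66.99
E = 66.99 * 26.7 / 100 = 17.89 t/ha

17.89


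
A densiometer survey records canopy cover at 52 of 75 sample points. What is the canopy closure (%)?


Formula: Canopy closure = covered points / total points * 100
Closure = 52 / 75 * 100
Closure = 0.6933 * 100 = 69.3%

69.3


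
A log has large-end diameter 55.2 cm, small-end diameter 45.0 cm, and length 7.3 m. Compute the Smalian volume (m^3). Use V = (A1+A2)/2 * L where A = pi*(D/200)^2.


Smalian: V = (A1 + A2)/2 * L,  A = pi*(D/200)^2
A1 = pi*(55.2/200)^2 = 0.239314 m^2
A2 = pi*(45.0/200)^2 = 0.159043 m^2
V = (0.239314+0.159043)/2*7.3 = 1.454 m^3

1.454


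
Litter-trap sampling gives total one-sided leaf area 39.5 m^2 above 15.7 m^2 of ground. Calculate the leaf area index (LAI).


Formula: LAI = total leaf area / ground area  (dimensionless)
LAI = 39.5 m^2 / 15.7 m^2
LAI = 2.52

2.52


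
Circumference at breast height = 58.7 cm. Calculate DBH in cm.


Formula: DBH = C / pi
DBH = 58.7 / pi
pi = 3.14159...
DBH = 18.7 cm

18.7


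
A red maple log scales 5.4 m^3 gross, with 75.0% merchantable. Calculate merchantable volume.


Formula: MV = V_total * (merchantable_pct / 100)
Merchantable fraction = 75.0% / 100 = 0.75
MV = 5.4 m^3 * 0.75 = 4.05 m^3

4.05


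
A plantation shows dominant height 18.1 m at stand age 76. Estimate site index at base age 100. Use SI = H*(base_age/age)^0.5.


Formula: SI = H_dom * (base_age / age)^0.5
Age ratio = 100 / 76 = 1.31579
sqrt(age_ratio) = 1.14708
SI = 18.1 * 1.14708 = 20.8 m

20.8


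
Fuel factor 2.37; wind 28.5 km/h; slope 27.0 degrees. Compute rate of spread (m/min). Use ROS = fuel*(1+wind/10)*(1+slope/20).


Formula: ROS = fuel * (1 + wind/10) * (1 + slope/20)
Wind factor = 1 + 28.5/10 = 3.85
Slope factor = 1 + 27.0/20 = 2.35
ROS = 2.37 * 3.85 * 2.35 = 21.44 m/min

21.44


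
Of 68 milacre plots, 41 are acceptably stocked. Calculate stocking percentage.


Formula: Stocking % = stocked plots / total plots * 100
Stocking = 41 / 68 * 100
Stocking = 0.6029 * 100 = 60.3%

60.3


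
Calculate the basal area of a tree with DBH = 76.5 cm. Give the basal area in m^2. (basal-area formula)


Formula: BA = pi * (DBH/2)^2 / 10000  (cm^2 to m^2)
Radius = DBH/2 = 76.5/2 = 38.25 cm
BA = pi * 38.25^2 / 10000
   = 4596.3464 cm^2 / 10000
   = 0.4596 m^2

0.4596


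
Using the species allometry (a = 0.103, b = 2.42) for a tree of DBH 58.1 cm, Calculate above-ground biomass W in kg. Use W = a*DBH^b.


Formula: W = a * DBH^b  (allometric power law)
DBH^b = 58.1^2.42 = 18591.1494
W = 0.103 * 18591.1494 = 1914.9 kg

1914.9


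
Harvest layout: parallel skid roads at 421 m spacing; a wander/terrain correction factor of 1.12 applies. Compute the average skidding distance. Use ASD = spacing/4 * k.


Formula: ASD = (spacing / 4) * correction
Uncorrected distance = spacing / 4 = 421 / 4 = 105.25 m
ASD = 105.25 * 1.12 = 118 m

118


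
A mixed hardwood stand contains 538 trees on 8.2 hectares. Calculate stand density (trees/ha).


Formula: Stand Density = N_trees / Area_ha
Density = 538 trees / 8.2 ha
Density = 66 trees/ha

66


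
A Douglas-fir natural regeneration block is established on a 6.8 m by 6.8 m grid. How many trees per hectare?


Formula: TPH = 10000 m^2/ha / (spacing_x * spacing_y)
Area per tree = 6.8 m * 6.8 m = 46.24 m^2
TPH = 10000 / 46.24 = 216 trees/ha

216


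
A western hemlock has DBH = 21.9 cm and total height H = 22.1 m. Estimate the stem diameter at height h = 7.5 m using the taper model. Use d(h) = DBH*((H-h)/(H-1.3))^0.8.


Taper: d(h) = DBH * ((H - h) / (H - 1.3))^0.8
Numerator = H - h = 22.1 - 7.5 = 14.6 m
Denominator = H - 1.3 = 22.1 - 1.3 = 20.8 m
Ratio = 14.6 / 20.8 = 0.70192
d = 21.9 * 0.70192^0.8 = 16.5 cm

16.5


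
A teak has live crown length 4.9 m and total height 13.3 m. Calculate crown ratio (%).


Formula: Crown Ratio = (Crown Length / Total Height) * 100
CR = (4.9 m / 13.3 m) * 100
CR = 0.3684 * 100 = 36.8%

36.8


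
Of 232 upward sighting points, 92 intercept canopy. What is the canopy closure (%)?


Formula: Canopy closure = covered points / total points * 100
Closure = 92 / 232 * 100
Closure = 0.3966 * 100 = 39.7%

39.7


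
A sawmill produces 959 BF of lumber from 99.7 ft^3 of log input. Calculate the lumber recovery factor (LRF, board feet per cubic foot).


Formula: LRF = Lumber Output (BF) / Log Input (ft^3)
LRF = 959 BF / 99.7 ft^3
LRF = 9.62 BF/ft^3

9.62


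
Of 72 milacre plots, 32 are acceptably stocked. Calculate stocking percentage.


Formula: Stocking % = stocked plots / total plots * 100
Stocking = 32 / 72 * 100
Stocking = 0.4444 * 100 = 44.4%

44.4


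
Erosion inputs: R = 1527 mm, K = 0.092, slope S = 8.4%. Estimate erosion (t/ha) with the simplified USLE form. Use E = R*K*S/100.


Formula: E = R * K * S / 100  (simplified USLE)
R * K = 1527 * 0.092 = 140.484
E = 140.484 * 8.4 / 100 = 11.8 t/ha

11.8


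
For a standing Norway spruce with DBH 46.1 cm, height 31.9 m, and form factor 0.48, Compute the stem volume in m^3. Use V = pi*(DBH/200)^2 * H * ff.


Formula: V = pi * (DBH/200)^2 * H * ff
Radius = DBH/200 = 46.1/200 = 0.2305 m
Radius^2 = 0.2305^2 = 0.05313025 m^2
V = pi * 0.05313025 * 31.9 * 0.48
V = 2.556 m^3

2.556


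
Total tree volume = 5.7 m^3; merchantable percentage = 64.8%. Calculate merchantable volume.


Formula: MV = V_total * (merchantable_pct / 100)
Merchantable fraction = 64.8% / 100 = 0.648
MV = 5.7 m^3 * 0.648 = 3.694 m^3

3.694


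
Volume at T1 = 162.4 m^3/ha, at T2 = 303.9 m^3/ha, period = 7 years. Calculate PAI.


Formula: PAI = (V_T2 - V_T1) / (T2 - T1)
Volume increment = 303.9 - 162.4 = 141.5 m^3/ha
PAI = 141.5 / 7 = 20.21 m^3/ha/year

20.21


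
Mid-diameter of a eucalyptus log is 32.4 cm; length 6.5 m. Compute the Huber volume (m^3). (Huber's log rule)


Huber: V = Am * L,  Am = pi*(Dm/200)^2
Am = pi*(32.4/200)^2 = 0.082448 m^2
V = 0.082448*6.5 = 0.5359 m^3

0.5359


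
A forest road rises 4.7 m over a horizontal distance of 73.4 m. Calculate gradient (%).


Formula: Gradient = rise / run * 100
Gradient = 4.7 / 73.4 * 100 = 6.4%

6.4


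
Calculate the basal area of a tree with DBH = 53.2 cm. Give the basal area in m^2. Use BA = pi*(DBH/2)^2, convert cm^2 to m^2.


Formula: BA = pi * (DBH/2)^2 / 10000  (cm^2 to m^2)
Radius = DBH/2 = 53.2/2 = 26.6 cm
BA = pi * 26.6^2 / 10000
   = 2222.8653 cm^2 / 10000
   = 0.2223 m^2

0.2223


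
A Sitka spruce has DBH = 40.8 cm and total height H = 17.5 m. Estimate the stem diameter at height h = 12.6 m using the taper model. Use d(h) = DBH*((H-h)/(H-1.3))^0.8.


Taper: d(h) = DBH * ((H - h) / (H - 1.3))^0.8
Numerator = H - h = 17.5 - 12.6 = 4.9 m
Denominator = H - 1.3 = 17.5 - 1.3 = 16.2 m
Ratio = 4.9 / 16.2 = 0.30247
d = 40.8 * 0.30247^0.8 = 15.7 cm

15.7


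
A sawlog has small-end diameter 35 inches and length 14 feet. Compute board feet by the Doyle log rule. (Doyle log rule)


Doyle: BF = (D - 4)^2 * L / 16
Adjusted diameter = 35 - 4 = 31 in
(D-4)^2 = 31^2 = 961
BF = 961 * 14 / 16 = 841 BF

841


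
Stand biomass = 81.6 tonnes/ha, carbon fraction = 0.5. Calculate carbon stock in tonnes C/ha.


Formula: Carbon Stock = Biomass * Carbon Fraction
C = 81.6 t/ha * 0.5
C = 40.8 t C/ha

40.8


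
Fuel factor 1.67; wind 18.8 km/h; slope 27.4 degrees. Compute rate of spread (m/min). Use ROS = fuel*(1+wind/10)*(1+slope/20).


Formula: ROS = fuel * (1 + wind/10) * (1 + slope/20)
Wind factor = 1 + 18.8/10 = 2.88
Slope factor = 1 + 27.4/20 = 2.37
ROS = 1.67 * 2.88 * 2.37 = 11.4 m/min

11.4


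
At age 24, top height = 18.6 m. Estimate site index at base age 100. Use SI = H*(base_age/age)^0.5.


Formula: SI = H_dom * (base_age / age)^0.5
Age ratio = 100 / 24 = 4.16667
sqrt(age_ratio) = 2.04124
SI = 18.6 * 2.04124 = 38.0 m

38.0


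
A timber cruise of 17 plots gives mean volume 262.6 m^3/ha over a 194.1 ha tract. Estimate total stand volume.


Formula: Total Volume = Mean Volume per ha * Total Area
Total Volume = 262.6 m^3/ha * 194.1 ha
Total Volume = 50971 m^3

50971


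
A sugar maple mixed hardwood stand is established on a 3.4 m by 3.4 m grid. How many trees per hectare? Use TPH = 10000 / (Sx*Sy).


Formula: TPH = 10000 m^2/ha / (spacing_x * spacing_y)
Area per tree = 3.4 m * 3.4 m = 11.56 m^2
TPH = 10000 / 11.56 = 865 trees/ha

865


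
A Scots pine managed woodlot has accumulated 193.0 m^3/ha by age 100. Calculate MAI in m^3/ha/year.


Formula: MAI = Total Volume / Stand Age
MAI = 193.0 m^3/ha / 100 years
MAI = 1.93 m^3/ha/year

1.93


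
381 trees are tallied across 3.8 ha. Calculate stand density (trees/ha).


Formula: Stand Density = N_trees / Area_ha
Density = 381 trees / 3.8 ha
Density = 100 trees/ha

100


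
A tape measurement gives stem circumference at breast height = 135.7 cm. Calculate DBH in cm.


Formula: DBH = C / pi
DBH = 135.7 / pi
pi = 3.14159...
DBH = 43.2 cm

43.2


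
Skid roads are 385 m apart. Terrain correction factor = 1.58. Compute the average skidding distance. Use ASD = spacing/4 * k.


Formula: ASD = (spacing / 4) * correction
Uncorrected distance = spacing / 4 = 385 / 4 = 96.25 m
ASD = 96.25 * 1.58 = 152 m

152


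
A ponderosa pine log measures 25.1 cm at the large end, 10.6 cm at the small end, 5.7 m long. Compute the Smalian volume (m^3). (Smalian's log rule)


Smalian: V = (A1 + A2)/2 * L,  A = pi*(D/200)^2
A1 = pi*(25.1/200)^2 = 0.049481 m^2
A2 = pi*(10.6/200)^2 = 0.008825 m^2
V = (0.049481+0.008825)/2*5.7 = 0.1662 m^3

0.1662


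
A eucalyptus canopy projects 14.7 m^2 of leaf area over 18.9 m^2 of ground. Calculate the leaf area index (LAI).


Formula: LAI = total leaf area / ground area  (dimensionless)
LAI = 14.7 m^2 / 18.9 m^2
LAI = 0.78

0.78


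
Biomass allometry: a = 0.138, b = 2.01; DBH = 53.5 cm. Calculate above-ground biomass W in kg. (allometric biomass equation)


Formula: W = a * DBH^b  (allometric power law)
DBH^b = 53.5^2.01 = 2978.4554
W = 0.138 * 2978.4554 = 411.0 kg

411.0


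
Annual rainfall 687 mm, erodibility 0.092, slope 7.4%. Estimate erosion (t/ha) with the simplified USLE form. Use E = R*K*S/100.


Formula: E = R * K * S / 100  (simplified USLE)
R * K = 687 * 0.092 = 63.204
E = 63.204 * 7.4 / 100 = 4.68 t/ha

4.68


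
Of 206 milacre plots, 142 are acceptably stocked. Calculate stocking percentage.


Formula: Stocking % = stocked plots / total plots * 100
Stocking = 142 / 206 * 100
Stocking = 0.6893 * 100 = 68.9%

68.9


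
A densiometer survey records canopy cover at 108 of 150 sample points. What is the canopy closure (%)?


Formula: Canopy closure = covered points / total points * 100
Closure = 108 / 150 * 100
Closure = 0.72 * 100 = 72.0%

72.0


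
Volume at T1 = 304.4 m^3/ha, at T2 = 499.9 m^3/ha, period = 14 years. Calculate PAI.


Formula: PAI = (V_T2 - V_T1) / (T2 - T1)
Volume increment = 499.9 - 304.4 = 195.5 m^3/ha
PAI = 195.5 / 14 = 13.96 m^3/ha/year

13.96


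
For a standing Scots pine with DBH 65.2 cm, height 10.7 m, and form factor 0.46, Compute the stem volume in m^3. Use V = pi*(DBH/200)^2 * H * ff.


Formula: V = pi * (DBH/200)^2 * H * ff
Radius = DBH/200 = 65.2/200 = 0.326 m
Radius^2 = 0.326^2 = 0.106276 m^2
V = pi * 0.106276 * 10.7 * 0.46
V = 1.643 m^3

1.643


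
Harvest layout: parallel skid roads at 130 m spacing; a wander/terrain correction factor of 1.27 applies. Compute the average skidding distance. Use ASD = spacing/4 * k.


Formula: ASD = (spacing / 4) * correction
Uncorrected distance = spacing / 4 = 130 / 4 = 32.5 m
ASD = 32.5 * 1.27 = 41 m

41


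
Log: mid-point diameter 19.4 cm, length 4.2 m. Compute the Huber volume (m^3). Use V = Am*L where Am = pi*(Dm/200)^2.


Huber: V = Am * L,  Am = pi*(Dm/200)^2
Am = pi*(19.4/200)^2 = 0.029559 m^2
V = 0.029559*4.2 = 0.1241 m^3

0.1241


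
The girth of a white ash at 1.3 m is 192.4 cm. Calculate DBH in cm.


Formula: DBH = C / pi
DBH = 192.4 / pi
pi = 3.14159...
DBH = 61.2 cm

61.2


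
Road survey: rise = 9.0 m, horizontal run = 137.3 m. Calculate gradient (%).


Formula: Gradient = rise / run * 100
Gradient = 9.0 / 137.3 * 100 = 6.6%

6.6


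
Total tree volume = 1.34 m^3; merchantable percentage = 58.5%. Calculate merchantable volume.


Formula: MV = V_total * (merchantable_pct / 100)
Merchantable fraction = 58.5% / 100 = 0.585
MV = 1.34 m^3 * 0.585 = 0.784 m^3

0.784


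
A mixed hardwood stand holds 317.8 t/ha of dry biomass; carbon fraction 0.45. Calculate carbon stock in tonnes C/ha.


Formula: Carbon Stock = Biomass * Carbon Fraction
C = 317.8 t/ha * 0.45
C = 143.0 t C/ha

143.0


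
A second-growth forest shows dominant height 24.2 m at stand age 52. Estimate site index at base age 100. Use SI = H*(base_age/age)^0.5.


Formula: SI = H_dom * (base_age / age)^0.5
Age ratio = 100 / 52 = 1.92308
sqrt(age_ratio) = 1.38675
SI = 24.2 * 1.38675 = 33.6 m

33.6


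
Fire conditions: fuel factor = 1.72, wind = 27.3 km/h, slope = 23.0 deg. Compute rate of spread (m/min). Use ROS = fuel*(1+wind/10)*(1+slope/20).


Formula: ROS = fuel * (1 + wind/10) * (1 + slope/20)
Wind factor = 1 + 27.3/10 = 3.73
Slope factor = 1 + 23.0/20 = 2.15
ROS = 1.72 * 3.73 * 2.15 = 13.79 m/min

13.79


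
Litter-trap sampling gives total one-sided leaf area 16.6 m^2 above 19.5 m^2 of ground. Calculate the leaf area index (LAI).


Formula: LAI = total leaf area / ground area  (dimensionless)
LAI = 16.6 m^2 / 19.5 m^2
LAI = 0.85

0.85


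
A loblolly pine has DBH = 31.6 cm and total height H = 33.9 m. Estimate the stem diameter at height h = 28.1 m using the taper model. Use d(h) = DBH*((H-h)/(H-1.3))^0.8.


Taper: d(h) = DBH * ((H - h) / (H - 1.3))^0.8
Numerator = H - h = 33.9 - 28.1 = 5.8 m
Denominator = H - 1.3 = 33.9 - 1.3 = 32.6 m
Ratio = 5.8 / 32.6 = 0.17791
d = 31.6 * 0.17791^0.8 = 7.9 cm

7.9


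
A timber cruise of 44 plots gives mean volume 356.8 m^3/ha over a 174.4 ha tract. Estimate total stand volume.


Formula: Total Volume = Mean Volume per ha * Total Area
Total Volume = 356.8 m^3/ha * 174.4 ha
Total Volume = 62226 m^3

62226


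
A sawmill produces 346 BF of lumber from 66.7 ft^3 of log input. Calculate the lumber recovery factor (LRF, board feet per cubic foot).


Formula: LRF = Lumber Output (BF) / Log Input (ft^3)
LRF = 346 BF / 66.7 ft^3
LRF = 5.19 BF/ft^3

5.19


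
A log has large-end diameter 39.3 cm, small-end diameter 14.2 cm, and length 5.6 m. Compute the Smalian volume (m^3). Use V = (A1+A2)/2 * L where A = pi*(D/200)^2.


Smalian: V = (A1 + A2)/2 * L,  A = pi*(D/200)^2
A1 = pi*(39.3/200)^2 = 0.121304 m^2
A2 = pi*(14.2/200)^2 = 0.015837 m^2
V = (0.121304+0.015837)/2*5.6 = 0.384 m^3

0.384


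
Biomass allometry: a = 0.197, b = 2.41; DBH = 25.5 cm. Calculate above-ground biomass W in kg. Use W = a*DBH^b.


Formula: W = a * DBH^b  (allometric power law)
DBH^b = 25.5^2.41 = 2453.3631
W = 0.197 * 2453.3631 = 483.3 kg

483.3


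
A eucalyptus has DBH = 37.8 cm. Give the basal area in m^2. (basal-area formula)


Formula: BA = pi * (DBH/2)^2 / 10000  (cm^2 to m^2)
Radius = DBH/2 = 37.8/2 = 18.9 cm
BA = pi * 18.9^2 / 10000
   = 1122.2083 cm^2 / 10000
   = 0.1122 m^2

0.1122


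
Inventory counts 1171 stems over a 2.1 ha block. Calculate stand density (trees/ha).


Formula: Stand Density = N_trees / Area_ha
Density = 1171 trees / 2.1 ha
Density = 558 trees/ha

558


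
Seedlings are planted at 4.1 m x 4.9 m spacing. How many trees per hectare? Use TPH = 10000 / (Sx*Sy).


Formula: TPH = 10000 m^2/ha / (spacing_x * spacing_y)
Area per tree = 4.1 m * 4.9 m = 20.09 m^2
TPH = 10000 / 20.09 = 498 trees/ha

498


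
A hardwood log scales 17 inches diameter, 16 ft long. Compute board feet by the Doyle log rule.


Doyle: BF = (D - 4)^2 * L / 16
Adjusted diameter = 17 - 4 = 13 in
(D-4)^2 = 13^2 = 169
BF = 169 * 16 / 16 = 169 BF

169


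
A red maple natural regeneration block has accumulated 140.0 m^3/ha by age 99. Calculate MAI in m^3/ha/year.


Formula: MAI = Total Volume / Stand Age
MAI = 140.0 m^3/ha / 99 years
MAI = 1.41 m^3/ha/year

1.41


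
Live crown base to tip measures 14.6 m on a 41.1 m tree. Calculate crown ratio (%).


Formula: Crown Ratio = (Crown Length / Total Height) * 100
CR = (14.6 m / 41.1 m) * 100
CR = 0.3552 * 100 = 35.5%

35.5


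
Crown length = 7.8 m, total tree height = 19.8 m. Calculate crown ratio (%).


Formula: Crown Ratio = (Crown Length / Total Height) * 100
CR = (7.8 m / 19.8 m) * 100
CR = 0.3939 * 100 = 39.4%

39.4


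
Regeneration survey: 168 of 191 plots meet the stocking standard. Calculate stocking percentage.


Formula: Stocking % = stocked plots / total plots * 100
Stocking = 168 / 191 * 100
Stocking = 0.8796 * 100 = 88.0%

88.0


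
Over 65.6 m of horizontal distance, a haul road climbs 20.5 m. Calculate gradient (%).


Formula: Gradient = rise / run * 100
Gradient = 20.5 / 65.6 * 100 = 31.3%

31.3


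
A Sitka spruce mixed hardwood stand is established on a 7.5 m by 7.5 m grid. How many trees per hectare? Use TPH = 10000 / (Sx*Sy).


Formula: TPH = 10000 m^2/ha / (spacing_x * spacing_y)
Area per tree = 7.5 m * 7.5 m = 56.25 m^2
TPH = 10000 / 56.25 = 178 trees/ha

178


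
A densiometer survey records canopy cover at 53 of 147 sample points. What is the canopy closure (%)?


Formula: Canopy closure = covered points / total points * 100
Closure = 53 / 147 * 100
Closure = 0.3605 * 100 = 36.1%

36.1


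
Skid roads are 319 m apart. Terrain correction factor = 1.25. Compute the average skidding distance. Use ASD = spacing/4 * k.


Formula: ASD = (spacing / 4) * correction
Uncorrected distance = spacing / 4 = 319 / 4 = 79.75 m
ASD = 79.75 * 1.25 = 100 m

100


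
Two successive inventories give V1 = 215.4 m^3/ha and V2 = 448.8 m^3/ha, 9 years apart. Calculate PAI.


Formula: PAI = (V_T2 - V_T1) / (T2 - T1)
Volume increment = 448.8 - 215.4 = 233.4 m^3/ha
PAI = 233.4 / 9 = 25.93 m^3/ha/year

25.93


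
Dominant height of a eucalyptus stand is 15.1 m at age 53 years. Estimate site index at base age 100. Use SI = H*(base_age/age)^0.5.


Formula: SI = H_dom * (base_age / age)^0.5
Age ratio = 100 / 53 = 1.88679
sqrt(age_ratio) = 1.37361
SI = 15.1 * 1.37361 = 20.7 m

20.7


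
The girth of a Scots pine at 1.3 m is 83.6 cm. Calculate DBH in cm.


Formula: DBH = C / pi
DBH = 83.6 / pi
pi = 3.14159...
DBH = 26.6 cm

26.6


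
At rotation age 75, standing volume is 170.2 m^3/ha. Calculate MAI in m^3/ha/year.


Formula: MAI = Total Volume / Stand Age
MAI = 170.2 m^3/ha / 75 years
MAI = 2.27 m^3/ha/year

2.27


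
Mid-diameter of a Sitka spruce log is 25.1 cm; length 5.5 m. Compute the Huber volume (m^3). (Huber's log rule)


Huber: V = Am * L,  Am = pi*(Dm/200)^2
Am = pi*(25.1/200)^2 = 0.049481 m^2
V = 0.049481*5.5 = 0.2721 m^3

0.2721


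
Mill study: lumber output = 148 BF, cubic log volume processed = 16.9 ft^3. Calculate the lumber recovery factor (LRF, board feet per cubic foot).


Formula: LRF = Lumber Output (BF) / Log Input (ft^3)
LRF = 148 BF / 16.9 ft^3
LRF = 8.76 BF/ft^3

8.76


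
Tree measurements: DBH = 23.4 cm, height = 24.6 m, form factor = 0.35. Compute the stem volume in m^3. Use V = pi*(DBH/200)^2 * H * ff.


Formula: V = pi * (DBH/200)^2 * H * ff
Radius = DBH/200 = 23.4/200 = 0.117 m
Radius^2 = 0.117^2 = 0.013689 m^2
V = pi * 0.013689 * 24.6 * 0.35
V = 0.37 m^3

0.37


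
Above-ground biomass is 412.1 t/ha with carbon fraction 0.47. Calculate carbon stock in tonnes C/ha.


Formula: Carbon Stock = Biomass * Carbon Fraction
C = 412.1 t/ha * 0.47
C = 193.7 t C/ha

193.7


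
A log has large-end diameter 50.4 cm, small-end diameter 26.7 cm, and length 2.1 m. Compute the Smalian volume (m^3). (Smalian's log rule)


Smalian: V = (A1 + A2)/2 * L,  A = pi*(D/200)^2
A1 = pi*(50.4/200)^2 = 0.199504 m^2
A2 = pi*(26.7/200)^2 = 0.05599 m^2
V = (0.199504+0.05599)/2*2.1 = 0.2683 m^3

0.2683


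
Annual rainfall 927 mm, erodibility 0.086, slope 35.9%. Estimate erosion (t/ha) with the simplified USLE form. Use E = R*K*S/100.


Formula: E = R * K * S / 100  (simplified USLE)
R * K = 927 * 0.086 = 79.722
E = 79.722 * 35.9 / 100 = 28.62 t/ha

28.62


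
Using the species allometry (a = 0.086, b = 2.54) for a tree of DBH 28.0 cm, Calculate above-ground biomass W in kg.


Formula: W = a * DBH^b  (allometric power law)
DBH^b = 28.0^2.54 = 4740.0334
W = 0.086 * 4740.0334 = 407.6 kg

407.6


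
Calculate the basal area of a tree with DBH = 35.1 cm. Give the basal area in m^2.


Formula: BA = pi * (DBH/2)^2 / 10000  (cm^2 to m^2)
Radius = DBH/2 = 35.1/2 = 17.55 cm
BA = pi * 17.55^2 / 10000
   = 967.6184 cm^2 / 10000
   = 0.0968 m^2

0.0968


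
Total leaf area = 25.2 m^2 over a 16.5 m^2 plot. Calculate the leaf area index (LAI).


Formula: LAI = total leaf area / ground area  (dimensionless)
LAI = 25.2 m^2 / 16.5 m^2
LAI = 1.53

1.53


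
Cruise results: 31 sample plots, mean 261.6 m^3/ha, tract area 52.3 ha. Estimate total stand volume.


Formula: Total Volume = Mean Volume per ha * Total Area
Total Volume = 261.6 m^3/ha * 52.3 ha
Total Volume = 13682 m^3

13682


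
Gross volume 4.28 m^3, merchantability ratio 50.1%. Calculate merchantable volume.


Formula: MV = V_total * (merchantable_pct / 100)
Merchantable fraction = 50.1% / 100 = 0.501
MV = 4.28 m^3 * 0.501 = 2.144 m^3

2.144


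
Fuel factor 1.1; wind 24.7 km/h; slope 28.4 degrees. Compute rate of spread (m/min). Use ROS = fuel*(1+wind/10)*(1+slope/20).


Formula: ROS = fuel * (1 + wind/10) * (1 + slope/20)
Wind factor = 1 + 24.7/10 = 3.47
Slope factor = 1 + 28.4/20 = 2.42
ROS = 1.1 * 3.47 * 2.42 = 9.24 m/min

9.24


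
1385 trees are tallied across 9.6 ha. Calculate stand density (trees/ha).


Formula: Stand Density = N_trees / Area_ha
Density = 1385 trees / 9.6 ha
Density = 144 trees/ha

144


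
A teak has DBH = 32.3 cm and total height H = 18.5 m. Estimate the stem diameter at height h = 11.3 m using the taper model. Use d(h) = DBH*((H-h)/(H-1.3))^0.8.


Taper: d(h) = DBH * ((H - h) / (H - 1.3))^0.8
Numerator = H - h = 18.5 - 11.3 = 7.2 m
Denominator = H - 1.3 = 18.5 - 1.3 = 17.2 m
Ratio = 7.2 / 17.2 = 0.4186
d = 32.3 * 0.4186^0.8 = 16.1 cm

16.1


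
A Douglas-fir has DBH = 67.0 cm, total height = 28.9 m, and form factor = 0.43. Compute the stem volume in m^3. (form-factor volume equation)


Formula: V = pi * (DBH/200)^2 * H * ff
Radius = DBH/200 = 67.0/200 = 0.335 m
Radius^2 = 0.335^2 = 0.112225 m^2
V = pi * 0.112225 * 28.9 * 0.43
V = 4.381 m^3

4.381


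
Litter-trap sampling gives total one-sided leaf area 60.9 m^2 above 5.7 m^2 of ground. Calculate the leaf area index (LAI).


Formula: LAI = total leaf area / ground area  (dimensionless)
LAI = 60.9 m^2 / 5.7 m^2
LAI = 10.68

10.68


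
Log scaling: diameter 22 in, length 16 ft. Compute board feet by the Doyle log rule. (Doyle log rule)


Doyle: BF = (D - 4)^2 * L / 16
Adjusted diameter = 22 - 4 = 18 in
(D-4)^2 = 18^2 = 324
BF = 324 * 16 / 16 = 324 BF

324


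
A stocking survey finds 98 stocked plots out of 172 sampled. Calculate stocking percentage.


Formula: Stocking % = stocked plots / total plots * 100
Stocking = 98 / 172 * 100
Stocking = 0.5698 * 100 = 57.0%

57.0


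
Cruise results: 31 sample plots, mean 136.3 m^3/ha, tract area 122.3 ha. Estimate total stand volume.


Formula: Total Volume = Mean Volume per ha * Total Area
Total Volume = 136.3 m^3/ha * 122.3 ha
Total Volume = 16669 m^3

16669


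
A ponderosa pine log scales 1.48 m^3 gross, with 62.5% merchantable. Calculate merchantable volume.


Formula: MV = V_total * (merchantable_pct / 100)
Merchantable fraction = 62.5% / 100 = 0.625
MV = 1.48 m^3 * 0.625 = 0.925 m^3

0.925


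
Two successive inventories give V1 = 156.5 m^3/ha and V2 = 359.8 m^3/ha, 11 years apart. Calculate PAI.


Formula: PAI = (V_T2 - V_T1) / (T2 - T1)
Volume increment = 359.8 - 156.5 = 203.3 m^3/ha
PAI = 203.3 / 11 = 18.48 m^3/ha/year

18.48


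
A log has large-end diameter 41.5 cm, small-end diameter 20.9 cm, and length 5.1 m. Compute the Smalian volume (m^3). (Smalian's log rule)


Smalian: V = (A1 + A2)/2 * L,  A = pi*(D/200)^2
A1 = pi*(41.5/200)^2 = 0.135265 m^2
A2 = pi*(20.9/200)^2 = 0.034307 m^2
V = (0.135265+0.034307)/2*5.1 = 0.4324 m^3

0.4324


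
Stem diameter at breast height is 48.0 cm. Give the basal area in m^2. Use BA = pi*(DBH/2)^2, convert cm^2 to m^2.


Formula: BA = pi * (DBH/2)^2 / 10000  (cm^2 to m^2)
Radius = DBH/2 = 48.0/2 = 24.0 cm
BA = pi * 24.0^2 / 10000
   = 1809.5574 cm^2 / 10000
   = 0.181 m^2

0.181


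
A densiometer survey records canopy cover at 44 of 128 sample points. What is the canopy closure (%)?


Formula: Canopy closure = covered points / total points * 100
Closure = 44 / 128 * 100
Closure = 0.3438 * 100 = 34.4%

34.4


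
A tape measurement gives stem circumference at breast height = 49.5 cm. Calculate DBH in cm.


Formula: DBH = C / pi
DBH = 49.5 / pi
pi = 3.14159...
DBH = 15.8 cm

15.8


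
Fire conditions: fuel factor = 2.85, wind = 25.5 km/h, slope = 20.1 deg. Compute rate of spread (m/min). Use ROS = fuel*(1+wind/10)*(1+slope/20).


Formula: ROS = fuel * (1 + wind/10) * (1 + slope/20)
Wind factor = 1 + 25.5/10 = 3.55
Slope factor = 1 + 20.1/20 = 2.005
ROS = 2.85 * 3.55 * 2.005 = 20.29 m/min

20.29


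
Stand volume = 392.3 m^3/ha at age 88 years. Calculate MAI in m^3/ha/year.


Formula: MAI = Total Volume / Stand Age
MAI = 392.3 m^3/ha / 88 years
MAI = 4.46 m^3/ha/year

4.46


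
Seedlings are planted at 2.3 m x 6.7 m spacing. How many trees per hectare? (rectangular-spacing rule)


Formula: TPH = 10000 m^2/ha / (spacing_x * spacing_y)
Area per tree = 2.3 m * 6.7 m = 15.41 m^2
TPH = 10000 / 15.41 = 649 trees/ha

649


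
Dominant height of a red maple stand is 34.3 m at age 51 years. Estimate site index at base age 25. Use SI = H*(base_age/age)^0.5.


Formula: SI = H_dom * (base_age / age)^0.5
Age ratio = 25 / 51 = 0.4902
sqrt(age_ratio) = 0.70014
SI = 34.3 * 0.70014 = 24.0 m

24.0


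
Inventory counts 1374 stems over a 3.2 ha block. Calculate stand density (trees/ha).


Formula: Stand Density = N_trees / Area_ha
Density = 1374 trees / 3.2 ha
Density = 429 trees/ha

429


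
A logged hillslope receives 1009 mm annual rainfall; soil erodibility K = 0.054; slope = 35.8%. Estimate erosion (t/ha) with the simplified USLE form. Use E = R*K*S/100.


Formula: E = R * K * S / 100  (simplified USLE)
R * K = 1009 * 0.054 = 54.486
E = 54.486 * 35.8 / 100 = 19.51 t/ha

19.51


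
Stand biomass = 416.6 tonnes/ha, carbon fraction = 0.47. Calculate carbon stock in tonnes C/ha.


Formula: Carbon Stock = Biomass * Carbon Fraction
C = 416.6 t/ha * 0.47
C = 195.8 t C/ha

195.8


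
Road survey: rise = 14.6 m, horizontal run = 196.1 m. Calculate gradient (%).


Formula: Gradient = rise / run * 100
Gradient = 14.6 / 196.1 * 100 = 7.4%

7.4


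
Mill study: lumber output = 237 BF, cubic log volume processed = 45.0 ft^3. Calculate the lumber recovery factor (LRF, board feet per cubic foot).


Formula: LRF = Lumber Output (BF) / Log Input (ft^3)
LRF = 237 BF / 45.0 ft^3
LRF = 5.27 BF/ft^3

5.27


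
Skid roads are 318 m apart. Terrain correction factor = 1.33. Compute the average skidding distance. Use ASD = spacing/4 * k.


Formula: ASD = (spacing / 4) * correction
Uncorrected distance = spacing / 4 = 318 / 4 = 79.5 m
ASD = 79.5 * 1.33 = 106 m

106


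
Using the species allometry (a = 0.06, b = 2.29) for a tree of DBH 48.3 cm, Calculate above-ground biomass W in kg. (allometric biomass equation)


Formula: W = a * DBH^b  (allometric power law)
DBH^b = 48.3^2.29 = 7181.893
W = 0.06 * 7181.893 = 430.9 kg

430.9


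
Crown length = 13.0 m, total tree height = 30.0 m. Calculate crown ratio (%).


Formula: Crown Ratio = (Crown Length / Total Height) * 100
CR = (13.0 m / 30.0 m) * 100
CR = 0.4333 * 100 = 43.3%

43.3


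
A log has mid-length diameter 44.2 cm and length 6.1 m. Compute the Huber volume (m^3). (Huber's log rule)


Huber: V = Am * L,  Am = pi*(Dm/200)^2
Am = pi*(44.2/200)^2 = 0.153439 m^2
V = 0.153439*6.1 = 0.936 m^3

0.936


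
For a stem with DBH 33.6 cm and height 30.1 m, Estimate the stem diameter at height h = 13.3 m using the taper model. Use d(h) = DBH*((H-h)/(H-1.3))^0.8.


Taper: d(h) = DBH * ((H - h) / (H - 1.3))^0.8
Numerator = H - h = 30.1 - 13.3 = 16.8 m
Denominator = H - 1.3 = 30.1 - 1.3 = 28.8 m
Ratio = 16.8 / 28.8 = 0.58333
d = 33.6 * 0.58333^0.8 = 21.8 cm

21.8


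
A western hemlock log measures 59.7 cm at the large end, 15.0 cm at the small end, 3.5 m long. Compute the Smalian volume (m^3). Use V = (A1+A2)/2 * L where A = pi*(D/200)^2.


Smalian: V = (A1 + A2)/2 * L,  A = pi*(D/200)^2
A1 = pi*(59.7/200)^2 = 0.279923 m^2
A2 = pi*(15.0/200)^2 = 0.017671 m^2
V = (0.279923+0.017671)/2*3.5 = 0.5208 m^3

0.5208


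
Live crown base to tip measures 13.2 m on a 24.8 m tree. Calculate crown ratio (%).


Formula: Crown Ratio = (Crown Length / Total Height) * 100
CR = (13.2 m / 24.8 m) * 100
CR = 0.5323 * 100 = 53.2%

53.2


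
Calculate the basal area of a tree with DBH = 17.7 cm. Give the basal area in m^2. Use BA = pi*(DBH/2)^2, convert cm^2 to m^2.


Formula: BA = pi * (DBH/2)^2 / 10000  (cm^2 to m^2)
Radius = DBH/2 = 17.7/2 = 8.85 cm
BA = pi * 8.85^2 / 10000
   = 246.0574 cm^2 / 10000
   = 0.0246 m^2

0.0246


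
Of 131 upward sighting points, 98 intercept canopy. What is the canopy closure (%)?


Formula: Canopy closure = covered points / total points * 100
Closure = 98 / 131 * 100
Closure = 0.7481 * 100 = 74.8%

74.8


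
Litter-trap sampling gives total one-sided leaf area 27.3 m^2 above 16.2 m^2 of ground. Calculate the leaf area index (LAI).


Formula: LAI = total leaf area / ground area  (dimensionless)
LAI = 27.3 m^2 / 16.2 m^2
LAI = 1.69

1.69


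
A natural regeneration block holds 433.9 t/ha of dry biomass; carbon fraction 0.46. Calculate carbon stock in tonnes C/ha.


Formula: Carbon Stock = Biomass * Carbon Fraction
C = 433.9 t/ha * 0.46
C = 199.6 t C/ha

199.6


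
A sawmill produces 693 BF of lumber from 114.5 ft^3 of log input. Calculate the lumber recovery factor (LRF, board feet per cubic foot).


Formula: LRF = Lumber Output (BF) / Log Input (ft^3)
LRF = 693 BF / 114.5 ft^3
LRF = 6.05 BF/ft^3

6.05


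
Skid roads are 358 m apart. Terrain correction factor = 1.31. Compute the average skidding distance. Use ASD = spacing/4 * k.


Formula: ASD = (spacing / 4) * correction
Uncorrected distance = spacing / 4 = 358 / 4 = 89.5 m
ASD = 89.5 * 1.31 = 117 m

117


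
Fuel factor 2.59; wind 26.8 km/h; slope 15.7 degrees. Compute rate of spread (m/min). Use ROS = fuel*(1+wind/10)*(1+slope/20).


Formula: ROS = fuel * (1 + wind/10) * (1 + slope/20)
Wind factor = 1 + 26.8/10 = 3.68
Slope factor = 1 + 15.7/20 = 1.785
ROS = 2.59 * 3.68 * 1.785 = 17.01 m/min

17.01


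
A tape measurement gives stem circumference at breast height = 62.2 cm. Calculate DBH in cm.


Formula: DBH = C / pi
DBH = 62.2 / pi
pi = 3.14159...
DBH = 19.8 cm

19.8


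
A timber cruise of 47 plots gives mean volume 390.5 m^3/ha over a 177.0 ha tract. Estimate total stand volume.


Formula: Total Volume = Mean Volume per ha * Total Area
Total Volume = 390.5 m^3/ha * 177.0 ha
Total Volume = 69119 m^3

69119


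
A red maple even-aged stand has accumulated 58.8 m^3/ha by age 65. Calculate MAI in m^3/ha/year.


Formula: MAI = Total Volume / Stand Age
MAI = 58.8 m^3/ha / 65 years
MAI = 0.9 m^3/ha/year

0.9


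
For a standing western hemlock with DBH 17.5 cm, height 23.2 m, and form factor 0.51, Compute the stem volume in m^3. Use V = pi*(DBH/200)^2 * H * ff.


Formula: V = pi * (DBH/200)^2 * H * ff
Radius = DBH/200 = 17.5/200 = 0.0875 m
Radius^2 = 0.0875^2 = 0.00765625 m^2
V = pi * 0.00765625 * 23.2 * 0.51
V = 0.285 m^3

0.285


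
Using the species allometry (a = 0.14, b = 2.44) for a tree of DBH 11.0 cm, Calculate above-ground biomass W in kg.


Formula: W = a * DBH^b  (allometric power law)
DBH^b = 11.0^2.44 = 347.5347
W = 0.14 * 347.5347 = 48.7 kg

48.7


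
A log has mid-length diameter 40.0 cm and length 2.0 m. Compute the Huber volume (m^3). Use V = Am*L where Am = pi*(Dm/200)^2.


Huber: V = Am * L,  Am = pi*(Dm/200)^2
Am = pi*(40.0/200)^2 = 0.125664 m^2
V = 0.125664*2.0 = 0.2513 m^3

0.2513


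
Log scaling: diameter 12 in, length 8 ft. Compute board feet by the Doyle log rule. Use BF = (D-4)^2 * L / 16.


Doyle: BF = (D - 4)^2 * L / 16
Adjusted diameter = 12 - 4 = 8 in
(D-4)^2 = 8^2 = 64
BF = 64 * 8 / 16 = 32 BF

32


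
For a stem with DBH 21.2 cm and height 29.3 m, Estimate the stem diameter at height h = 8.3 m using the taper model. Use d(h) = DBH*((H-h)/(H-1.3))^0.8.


Taper: d(h) = DBH * ((H - h) / (H - 1.3))^0.8
Numerator = H - h = 29.3 - 8.3 = 21.0 m
Denominator = H - 1.3 = 29.3 - 1.3 = 28.0 m
Ratio = 21.0 / 28.0 = 0.75
d = 21.2 * 0.75^0.8 = 16.8 cm

16.8


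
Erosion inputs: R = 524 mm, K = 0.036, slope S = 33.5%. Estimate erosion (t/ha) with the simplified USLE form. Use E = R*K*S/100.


Formula: E = R * K * S / 100  (simplified USLE)
R * K = 524 * 0.036 = 18.864
E = 18.864 * 33.5 / 100 = 6.32 t/ha

6.32


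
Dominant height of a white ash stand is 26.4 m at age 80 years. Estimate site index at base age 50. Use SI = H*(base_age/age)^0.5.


Formula: SI = H_dom * (base_age / age)^0.5
Age ratio = 50 / 80 = 0.625
sqrt(age_ratio) = 0.79057
SI = 26.4 * 0.79057 = 20.9 m

20.9


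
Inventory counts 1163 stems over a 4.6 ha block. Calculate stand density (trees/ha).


Formula: Stand Density = N_trees / Area_ha
Density = 1163 trees / 4.6 ha
Density = 253 trees/ha

253


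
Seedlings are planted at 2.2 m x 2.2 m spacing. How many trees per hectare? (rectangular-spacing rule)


Formula: TPH = 10000 m^2/ha / (spacing_x * spacing_y)
Area per tree = 2.2 m * 2.2 m = 4.84 m^2
TPH = 10000 / 4.84 = 2066 trees/ha

2066


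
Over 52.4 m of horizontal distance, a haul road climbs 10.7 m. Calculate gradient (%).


Formula: Gradient = rise / run * 100
Gradient = 10.7 / 52.4 * 100 = 20.4%

20.4


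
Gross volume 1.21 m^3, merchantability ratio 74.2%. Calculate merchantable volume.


Formula: MV = V_total * (merchantable_pct / 100)
Merchantable fraction = 74.2% / 100 = 0.742
MV = 1.21 m^3 * 0.742 = 0.898 m^3

0.898


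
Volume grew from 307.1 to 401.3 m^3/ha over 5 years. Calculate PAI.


Formula: PAI = (V_T2 - V_T1) / (T2 - T1)
Volume increment = 401.3 - 307.1 = 94.2 m^3/ha
PAI = 94.2 / 5 = 18.84 m^3/ha/year

18.84


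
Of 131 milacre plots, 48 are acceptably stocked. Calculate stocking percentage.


Formula: Stocking % = stocked plots / total plots * 100
Stocking = 48 / 131 * 100
Stocking = 0.3664 * 100 = 36.6%

36.6


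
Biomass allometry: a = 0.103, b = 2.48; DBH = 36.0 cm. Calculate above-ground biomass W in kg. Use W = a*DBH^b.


Formula: W = a * DBH^b  (allometric power law)
DBH^b = 36.0^2.48 = 7238.1937
W = 0.103 * 7238.1937 = 745.5 kg

745.5


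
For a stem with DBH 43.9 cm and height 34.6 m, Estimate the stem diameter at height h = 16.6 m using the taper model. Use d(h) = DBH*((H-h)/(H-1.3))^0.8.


Taper: d(h) = DBH * ((H - h) / (H - 1.3))^0.8
Numerator = H - h = 34.6 - 16.6 = 18.0 m
Denominator = H - 1.3 = 34.6 - 1.3 = 33.3 m
Ratio = 18.0 / 33.3 = 0.54054
d = 43.9 * 0.54054^0.8 = 26.8 cm

26.8


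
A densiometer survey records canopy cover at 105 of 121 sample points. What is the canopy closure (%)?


Formula: Canopy closure = covered points / total points * 100
Closure = 105 / 121 * 100
Closure = 0.8678 * 100 = 86.8%

86.8


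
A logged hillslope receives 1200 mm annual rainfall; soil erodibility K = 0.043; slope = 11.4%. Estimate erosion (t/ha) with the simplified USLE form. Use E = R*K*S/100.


Formula: E = R * K * S / 100  (simplified USLE)
R * K = 1200 * 0.043 = 51.6
E = 51.6 * 11.4 / 100 = 5.88 t/ha

5.88


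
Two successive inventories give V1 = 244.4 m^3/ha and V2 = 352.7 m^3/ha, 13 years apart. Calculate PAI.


Formula: PAI = (V_T2 - V_T1) / (T2 - T1)
Volume increment = 352.7 - 244.4 = 108.3 m^3/ha
PAI = 108.3 / 13 = 8.33 m^3/ha/year

8.33


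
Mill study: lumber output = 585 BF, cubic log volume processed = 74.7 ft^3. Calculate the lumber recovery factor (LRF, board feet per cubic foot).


Formula: LRF = Lumber Output (BF) / Log Input (ft^3)
LRF = 585 BF / 74.7 ft^3
LRF = 7.83 BF/ft^3

7.83


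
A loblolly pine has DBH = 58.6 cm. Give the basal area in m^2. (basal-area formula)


Formula: BA = pi * (DBH/2)^2 / 10000  (cm^2 to m^2)
Radius = DBH/2 = 58.6/2 = 29.3 cm
BA = pi * 29.3^2 / 10000
   = 2697.0259 cm^2 / 10000
   = 0.2697 m^2

0.2697


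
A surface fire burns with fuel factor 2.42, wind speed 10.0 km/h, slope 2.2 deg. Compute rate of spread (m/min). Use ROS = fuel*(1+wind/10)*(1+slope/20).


Formula: ROS = fuel * (1 + wind/10) * (1 + slope/20)
Wind factor = 1 + 10.0/10 = 2.0
Slope factor = 1 + 2.2/20 = 1.11
ROS = 2.42 * 2.0 * 1.11 = 5.37 m/min

5.37


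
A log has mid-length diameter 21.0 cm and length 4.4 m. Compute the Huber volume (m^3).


Huber: V = Am * L,  Am = pi*(Dm/200)^2
Am = pi*(21.0/200)^2 = 0.034636 m^2
V = 0.034636*4.4 = 0.1524 m^3

0.1524


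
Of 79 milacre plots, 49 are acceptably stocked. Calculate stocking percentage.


Formula: Stocking % = stocked plots / total plots * 100
Stocking = 49 / 79 * 100
Stocking = 0.6203 * 100 = 62.0%

62.0


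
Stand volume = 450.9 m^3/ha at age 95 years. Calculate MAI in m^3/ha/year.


Formula: MAI = Total Volume / Stand Age
MAI = 450.9 m^3/ha / 95 years
MAI = 4.75 m^3/ha/year

4.75


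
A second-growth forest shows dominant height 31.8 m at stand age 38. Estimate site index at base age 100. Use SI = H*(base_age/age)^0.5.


Formula: SI = H_dom * (base_age / age)^0.5
Age ratio = 100 / 38 = 2.63158
sqrt(age_ratio) = 1.62221
SI = 31.8 * 1.62221 = 51.6 m

51.6


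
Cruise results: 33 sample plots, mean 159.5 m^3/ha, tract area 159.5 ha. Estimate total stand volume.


Formula: Total Volume = Mean Volume per ha * Total Area
Total Volume = 159.5 m^3/ha * 159.5 ha
Total Volume = 25440 m^3

25440


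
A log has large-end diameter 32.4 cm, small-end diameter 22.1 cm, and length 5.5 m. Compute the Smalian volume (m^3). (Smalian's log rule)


Smalian: V = (A1 + A2)/2 * L,  A = pi*(D/200)^2
A1 = pi*(32.4/200)^2 = 0.082448 m^2
A2 = pi*(22.1/200)^2 = 0.03836 m^2
V = (0.082448+0.03836)/2*5.5 = 0.3322 m^3

0.3322


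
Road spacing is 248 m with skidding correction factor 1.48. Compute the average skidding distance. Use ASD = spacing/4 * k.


Formula: ASD = (spacing / 4) * correction
Uncorrected distance = spacing / 4 = 248 / 4 = 62 m
ASD = 62 * 1.48 = 92 m

92
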